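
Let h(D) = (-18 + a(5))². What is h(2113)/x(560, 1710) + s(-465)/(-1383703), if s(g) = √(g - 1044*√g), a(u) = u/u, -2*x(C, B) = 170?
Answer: -17/5 - √(-465 - 1044*I*√465)/1383703 ≈ -3.4001 + 7.7471e-5*I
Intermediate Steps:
x(C, B) = -85 (x(C, B) = -½*170 = -85)
a(u) = 1
h(D) = 289 (h(D) = (-18 + 1)² = (-17)² = 289)
h(2113)/x(560, 1710) + s(-465)/(-1383703) = 289/(-85) + √(-465 - 1044*I*√465)/(-1383703) = 289*(-1/85) + √(-465 - 1044*I*√465)*(-1/1383703) = -17/5 + √(-465 - 1044*I*√465)*(-1/1383703) = -17/5 - √(-465 - 1044*I*√465)/1383703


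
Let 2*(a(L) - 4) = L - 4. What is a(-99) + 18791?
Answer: 37487/2 ≈ 18744.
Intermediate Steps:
a(L) = 2 + L/2 (a(L) = 4 + (L - 4)/2 = 4 + (-4 + L)/2 = 4 + (-2 + L/2) = 2 + L/2)
a(-99) + 18791 = (2 + (1/2)*(-99)) + 18791 = (2 - 99/2) + 18791 = -95/2 + 18791 = 37487/2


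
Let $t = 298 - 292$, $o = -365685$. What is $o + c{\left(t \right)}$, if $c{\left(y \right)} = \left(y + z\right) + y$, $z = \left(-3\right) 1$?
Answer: $-365676$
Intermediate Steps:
$z = -3$
$t = 6$ ($t = 298 - 292 = 6$)
$c{\left(y \right)} = -3 + 2 y$ ($c{\left(y \right)} = \left(y - 3\right) + y = \left(-3 + y\right) + y = -3 + 2 y$)
$o + c{\left(t \right)} = -365685 + \left(-3 + 2 \cdot 6\right) = -365685 + \left(-3 + 12\right) = -365685 + 9 = -365676$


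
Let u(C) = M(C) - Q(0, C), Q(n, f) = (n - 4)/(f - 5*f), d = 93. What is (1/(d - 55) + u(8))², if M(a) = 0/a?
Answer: 225/23104 ≈ 0.0097386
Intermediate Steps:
Q(n, f) = -(-4 + n)/(4*f) (Q(n, f) = (-4 + n)/((-4*f)) = (-4 + n)*(-1/(4*f)) = -(-4 + n)/(4*f))
M(a) = 0
u(C) = -1/C (u(C) = 0 - (4 - 1*0)/(4*C) = 0 - (4 + 0)/(4*C) = 0 - 4/(4*C) = 0 - 1/C = -1/C)
(1/(d - 55) + u(8))² = (1/(93 - 55) - 1/8)² = (1/38 - 1*⅛)² = (1/38 - ⅛)² = (-15/152)² = 225/23104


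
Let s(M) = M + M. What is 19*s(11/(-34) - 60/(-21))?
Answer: 11457/119 ≈ 96.277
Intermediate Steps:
s(M) = 2*M
19*s(11/(-34) - 60/(-21)) = 19*(2*(11/(-34) - 60/(-21))) = 19*(2*(11*(-1/34) - 60*(-1/21))) = 19*(2*(-11/34 + 20/7)) = 19*(2*(603/238)) = 19*(603/119) = 11457/119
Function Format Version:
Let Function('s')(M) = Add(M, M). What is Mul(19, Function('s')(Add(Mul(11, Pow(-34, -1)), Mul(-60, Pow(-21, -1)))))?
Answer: Rational(11457, 119) ≈ 96.277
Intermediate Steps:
Function('s')(M) = Mul(2, M)
Mul(19, Function('s')(Add(Mul(11, Pow(-34, -1)), Mul(-60, Pow(-21, -1))))) = Mul(19, Mul(2, Add(Mul(11, Pow(-34, -1)), Mul(-60, Pow(-21, -1))))) = Mul(19, Mul(2, Add(Mul(11, Rational(-1, 34)), Mul(-60, Rational(-1, 21))))) = Mul(19, Mul(2, Add(Rational(-11, 34), Rational(20, 7)))) = Mul(19, Mul(2, Rational(603, 238))) = Mul(19, Rational(603, 119)) = Rational(11457, 119)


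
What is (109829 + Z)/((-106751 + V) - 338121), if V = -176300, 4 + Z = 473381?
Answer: -291603/310586 ≈ -0.93888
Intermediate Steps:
Z = 473377 (Z = -4 + 473381 = 473377)
(109829 + Z)/((-106751 + V) - 338121) = (109829 + 473377)/((-106751 - 176300) - 338121) = 583206/(-283051 - 338121) = 583206/(-621172) = 583206*(-1/621172) = -291603/310586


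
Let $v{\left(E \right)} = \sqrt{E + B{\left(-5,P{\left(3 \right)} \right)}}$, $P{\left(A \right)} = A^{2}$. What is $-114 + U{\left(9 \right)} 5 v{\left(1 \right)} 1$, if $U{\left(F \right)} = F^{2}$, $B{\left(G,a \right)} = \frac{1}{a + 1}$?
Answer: $-114 + \frac{81 \sqrt{110}}{2} \approx 310.77$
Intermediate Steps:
$B{\left(G,a \right)} = \frac{1}{1 + a}$
$v{\left(E \right)} = \sqrt{\frac{1}{10} + E}$ ($v{\left(E \right)} = \sqrt{E + \frac{1}{1 + 3^{2}}} = \sqrt{E + \frac{1}{1 + 9}} = \sqrt{E + \frac{1}{10}} = \sqrt{\frac{1}{10} + E}$)
$-114 + U{\left(9 \right)} 5 v{\left(1 \right)} 1 = -114 + 9^{2} \cdot 5 \frac{\sqrt{10 + 100 \cdot 1}}{10} \cdot 1 = -114 + 81 \cdot 5 \frac{\sqrt{10 + 100}}{10} \cdot 1 = -114 + 81 \cdot 5 \frac{\sqrt{110}}{10} \cdot 1 = -114 + 81 \frac{\sqrt{110}}{2} \cdot 1 = -114 + 81 \frac{\sqrt{110}}{2} = -114 + \frac{81 \sqrt{110}}{2}$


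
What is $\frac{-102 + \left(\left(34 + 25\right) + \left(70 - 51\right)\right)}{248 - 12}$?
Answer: $- \frac{6}{59} \approx -0.10169$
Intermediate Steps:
$\frac{-102 + \left(\left(34 + 25\right) + \left(70 - 51\right)\right)}{248 - 12} = \frac{-102 + \left(59 + 19\right)}{236} = \left(-102 + 78\right) \frac{1}{236} = \left(-24\right) \frac{1}{236} = - \frac{6}{59}$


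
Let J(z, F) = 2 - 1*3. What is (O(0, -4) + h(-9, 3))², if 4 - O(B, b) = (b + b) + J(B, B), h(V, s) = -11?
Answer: 4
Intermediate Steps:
J(z, F) = -1 (J(z, F) = 2 - 3 = -1)
O(B, b) = 5 - 2*b (O(B, b) = 4 - ((b + b) - 1) = 4 - (2*b - 1) = 4 - (-1 + 2*b) = 4 + (1 - 2*b) = 5 - 2*b)
(O(0, -4) + h(-9, 3))² = ((5 - 2*(-4)) - 11)² = ((5 + 8) - 11)² = (13 - 11)² = 2² = 4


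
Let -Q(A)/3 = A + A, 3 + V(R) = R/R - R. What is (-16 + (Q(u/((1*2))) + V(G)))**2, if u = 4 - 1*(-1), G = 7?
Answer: 1600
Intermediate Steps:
V(R) = -2 - R (V(R) = -3 + (R/R - R) = -3 + (1 - R) = -2 - R)
u = 5 (u = 4 + 1 = 5)
Q(A) = -6*A (Q(A) = -3*(A + A) = -6*A)
(-16 + (Q(u/((1*2))) + V(G)))**2 = (-16 + (-30/(1*2) + (-2 - 1*7)))**2 = (-16 + (-30/2 + (-2 - 7)))**2 = (-16 + (-30/2 - 9))**2 = (-16 + (-6*5/2 - 9))**2 = (-16 + (-15 - 9))**2 = (-16 - 24)**2 = (-40)**2 = 1600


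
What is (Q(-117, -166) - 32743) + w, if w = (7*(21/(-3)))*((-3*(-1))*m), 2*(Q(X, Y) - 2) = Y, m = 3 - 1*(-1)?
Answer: -33412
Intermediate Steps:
m = 4 (m = 3 + 1 = 4)
Q(X, Y) = 2 + Y/2
w = -588 (w = (7*(21/(-3)))*(-3*(-1)*4) = (7*(21*(-⅓)))*(3*4) = (7*(-7))*12 = -49*12 = -588)
(Q(-117, -166) - 32743) + w = ((2 + (½)*(-166)) - 32743) - 588 = ((2 - 83) - 32743) - 588 = (-81 - 32743) - 588 = -32824 - 588 = -33412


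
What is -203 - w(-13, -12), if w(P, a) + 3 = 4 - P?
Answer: -217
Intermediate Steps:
w(P, a) = 1 - P (w(P, a) = -3 + (4 - P) = 1 - P)
-203 - w(-13, -12) = -203 - (1 - 1*(-13)) = -203 - (1 + 13) = -203 - 1*14 = -203 - 14 = -217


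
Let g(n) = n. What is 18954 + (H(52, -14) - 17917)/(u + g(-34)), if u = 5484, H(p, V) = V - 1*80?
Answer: 103281289/5450 ≈ 18951.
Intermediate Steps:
H(p, V) = -80 + V (H(p, V) = V - 80 = -80 + V)
18954 + (H(52, -14) - 17917)/(u + g(-34)) = 18954 + ((-80 - 14) - 17917)/(5484 - 34) = 18954 + (-94 - 17917)/5450 = 18954 - 18011*1/5450 = 18954 - 18011/5450 = 103281289/5450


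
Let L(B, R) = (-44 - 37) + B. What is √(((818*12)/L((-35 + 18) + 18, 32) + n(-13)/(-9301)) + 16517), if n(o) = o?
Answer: 3*√15758311980970/93010 ≈ 128.04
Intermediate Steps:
L(B, R) = -81 + B
√(((818*12)/L((-35 + 18) + 18, 32) + n(-13)/(-9301)) + 16517) = √(((818*12)/(-81 + ((-35 + 18) + 18)) - 13/(-9301)) + 16517) = √((9816/(-81 + (-17 + 18)) - 13*(-1/9301)) + 16517) = √((9816/(-81 + 1) + 13/9301) + 16517) = √((9816/(-80) + 13/9301) + 16517) = √((9816*(-1/80) + 13/9301) + 16517) = √((-1227/10 + 13/9301) + 16517) = √(-11412197/93010 + 16517) = √(1524833973/93010) = 3*√15758311980970/93010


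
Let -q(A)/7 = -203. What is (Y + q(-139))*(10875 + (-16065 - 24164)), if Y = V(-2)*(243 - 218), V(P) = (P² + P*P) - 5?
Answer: -43913584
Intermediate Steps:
V(P) = -5 + 2*P² (V(P) = (P² + P²) - 5 = 2*P² - 5 = -5 + 2*P²)
q(A) = 1421 (q(A) = -7*(-203) = 1421)
Y = 75 (Y = (-5 + 2*(-2)²)*(243 - 218) = (-5 + 2*4)*25 = (-5 + 8)*25 = 3*25 = 75)
(Y + q(-139))*(10875 + (-16065 - 24164)) = (75 + 1421)*(10875 + (-16065 - 24164)) = 1496*(10875 - 40229) = 1496*(-29354) = -43913584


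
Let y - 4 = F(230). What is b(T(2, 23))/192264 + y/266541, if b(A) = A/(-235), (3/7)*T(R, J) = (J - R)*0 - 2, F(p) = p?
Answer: 5286920609/6021433061820 ≈ 0.00087802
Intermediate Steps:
y = 234 (y = 4 + 230 = 234)
T(R, J) = -14/3 (T(R, J) = 7*((J - R)*0 - 2)/3 = 7*(0 - 2)/3 = (7/3)*(-2) = -14/3)
b(A) = -A/235 (b(A) = A*(-1/235) = -A/235)
b(T(2, 23))/192264 + y/266541 = -1/235*(-14/3)/192264 + 234/266541 = (14/705)*(1/192264) + 234*(1/266541) = 7/67773060 + 78/88847 = 5286920609/6021433061820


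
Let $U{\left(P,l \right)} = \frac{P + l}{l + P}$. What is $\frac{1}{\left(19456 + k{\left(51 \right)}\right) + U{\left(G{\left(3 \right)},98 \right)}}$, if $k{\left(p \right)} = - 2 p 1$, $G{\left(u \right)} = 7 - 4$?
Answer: $\frac{1}{19355} \approx 5.1666 \cdot 10^{-5}$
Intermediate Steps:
$G{\left(u \right)} = 3$ ($G{\left(u \right)} = 7 - 4 = 3$)
$U{\left(P,l \right)} = 1$ ($U{\left(P,l \right)} = \frac{P + l}{P + l} = 1$)
$k{\left(p \right)} = - 2 p$
$\frac{1}{\left(19456 + k{\left(51 \right)}\right) + U{\left(G{\left(3 \right)},98 \right)}} = \frac{1}{\left(19456 - 102\right) + 1} = \frac{1}{19354 + 1} = \frac{1}{19355}$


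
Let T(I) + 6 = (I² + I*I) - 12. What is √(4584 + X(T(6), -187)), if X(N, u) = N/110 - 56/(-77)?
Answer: √13870285/55 ≈ 67.714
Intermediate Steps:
T(I) = -18 + 2*I² (T(I) = -6 + ((I² + I*I) - 12) = -6 + ((I² + I²) - 12) = -6 + (2*I² - 12) = -6 + (-12 + 2*I²) = -18 + 2*I²)
X(N, u) = 8/11 + N/110 (X(N, u) = N*(1/110) - 56*(-1/77) = N/110 + 8/11 = 8/11 + N/110)
√(4584 + X(T(6), -187)) = √(4584 + (8/11 + (-18 + 2*6²)/110)) = √(4584 + (8/11 + (-18 + 2*36)/110)) = √(4584 + (8/11 + (-18 + 72)/110)) = √(4584 + (8/11 + (1/110)*54)) = √(4584 + (8/11 + 27/55)) = √(4584 + 67/55) = √(252187/55) = √13870285/55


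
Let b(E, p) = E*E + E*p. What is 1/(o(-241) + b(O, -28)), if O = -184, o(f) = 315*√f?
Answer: -I/(-39008*I + 315*√241) ≈ 2.5239e-5 - 3.164e-6*I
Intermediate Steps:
b(E, p) = E² + E*p
1/(o(-241) + b(O, -28)) = 1/(315*√(-241) - 184*(-184 - 28)) = 1/(315*(I*√241) - 184*(-212)) = 1/(315*I*√241 + 39008) = 1/(39008 + 315*I*√241)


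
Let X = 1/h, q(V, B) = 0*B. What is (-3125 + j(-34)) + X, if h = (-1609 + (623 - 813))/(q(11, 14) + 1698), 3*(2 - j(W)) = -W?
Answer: -16921091/5397 ≈ -3135.3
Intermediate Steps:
q(V, B) = 0
j(W) = 2 + W/3 (j(W) = 2 - (-1)*W/3 = 2 + W/3)
h = -1799/1698 (h = (-1609 + (623 - 813))/(0 + 1698) = (-1609 - 190)/1698 = -1799*1/1698 = -1799/1698 ≈ -1.0595)
X = -1698/1799 (X = 1/(-1799/1698) = -1698/1799 ≈ -0.94386)
(-3125 + j(-34)) + X = (-3125 + (2 + (⅓)*(-34))) - 1698/1799 = (-3125 + (2 - 34/3)) - 1698/1799 = (-3125 - 28/3) - 1698/1799 = -9403/3 - 1698/1799 = -16921091/5397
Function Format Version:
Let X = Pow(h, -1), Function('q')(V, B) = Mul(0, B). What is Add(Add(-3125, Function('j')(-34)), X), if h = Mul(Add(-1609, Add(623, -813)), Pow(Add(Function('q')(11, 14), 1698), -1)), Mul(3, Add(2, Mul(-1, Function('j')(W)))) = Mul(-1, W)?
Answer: Rational(-16921091, 5397) ≈ -3135.3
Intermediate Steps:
Function('q')(V, B) = 0
Function('j')(W) = Add(2, Mul(Rational(1, 3), W)) (Function('j')(W) = Add(2, Mul(Rational(-1, 3), Mul(-1, W))) = Add(2, Mul(Rational(1, 3), W)))
h = Rational(-1799, 1698) (h = Mul(Add(-1609, Add(623, -813)), Pow(Add(0, 1698), -1)) = Mul(Add(-1609, -190), Pow(1698, -1)) = Mul(-1799, Rational(1, 1698)) = Rational(-1799, 1698) ≈ -1.0595)
X = Rational(-1698, 1799) (X = Pow(Rational(-1799, 1698), -1) = Rational(-1698, 1799) ≈ -0.94386)
Add(Add(-3125, Function('j')(-34)), X) = Add(Add(-3125, Add(2, Mul(Rational(1, 3), -34))), Rational(-1698, 1799)) = Add(Add(-3125, Add(2, Rational(-34, 3))), Rational(-1698, 1799)) = Add(Add(-3125, Rational(-28, 3)), Rational(-1698, 1799)) = Add(Rational(-9403, 3), Rational(-1698, 1799)) = Rational(-16921091, 5397)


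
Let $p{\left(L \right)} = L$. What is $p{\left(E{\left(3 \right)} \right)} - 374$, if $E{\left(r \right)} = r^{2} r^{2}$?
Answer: $-293$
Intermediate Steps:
$E{\left(r \right)} = r^{4}$
$p{\left(E{\left(3 \right)} \right)} - 374 = 3^{4} - 374 = 81 - 374 = -293$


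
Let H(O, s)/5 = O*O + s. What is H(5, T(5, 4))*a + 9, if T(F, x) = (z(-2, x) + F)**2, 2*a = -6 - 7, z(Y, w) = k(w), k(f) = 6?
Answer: -4736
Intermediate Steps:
z(Y, w) = 6
a = -13/2 (a = (-6 - 7)/2 = (1/2)*(-13) = -13/2 ≈ -6.5000)
T(F, x) = (6 + F)**2
H(O, s) = 5*s + 5*O**2 (H(O, s) = 5*(O*O + s) = 5*(O**2 + s) = 5*(s + O**2) = 5*s + 5*O**2)
H(5, T(5, 4))*a + 9 = (5*(6 + 5)**2 + 5*5**2)*(-13/2) + 9 = (5*11**2 + 5*25)*(-13/2) + 9 = (5*121 + 125)*(-13/2) + 9 = (605 + 125)*(-13/2) + 9 = 730*(-13/2) + 9 = -4745 + 9 = -4736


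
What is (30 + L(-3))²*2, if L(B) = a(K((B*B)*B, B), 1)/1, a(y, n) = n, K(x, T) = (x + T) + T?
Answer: 1922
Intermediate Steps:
K(x, T) = x + 2*T (K(x, T) = (T + x) + T = x + 2*T)
L(B) = 1 (L(B) = 1/1 = 1*1 = 1)
(30 + L(-3))²*2 = (30 + 1)²*2 = 31²*2 = 961*2 = 1922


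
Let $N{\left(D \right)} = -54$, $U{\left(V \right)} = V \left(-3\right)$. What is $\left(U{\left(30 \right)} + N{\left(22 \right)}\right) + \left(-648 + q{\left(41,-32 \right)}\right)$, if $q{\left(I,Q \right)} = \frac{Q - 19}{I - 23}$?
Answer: $- \frac{4769}{6} \approx -794.83$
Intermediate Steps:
$U{\left(V \right)} = - 3 V$
$q{\left(I,Q \right)} = \frac{-19 + Q}{-23 + I}$
$\left(U{\left(30 \right)} + N{\left(22 \right)}\right) + \left(-648 + q{\left(41,-32 \right)}\right) = \left(\left(-3\right) 30 - 54\right) - \left(648 - \frac{-19 - 32}{-23 + 41}\right) = \left(-90 - 54\right) - \left(648 - \frac{1}{18} \left(-51\right)\right) = -144 + \left(-648 + \frac{1}{18} \left(-51\right)\right) = -144 - \frac{3905}{6} = - \frac{4769}{6}$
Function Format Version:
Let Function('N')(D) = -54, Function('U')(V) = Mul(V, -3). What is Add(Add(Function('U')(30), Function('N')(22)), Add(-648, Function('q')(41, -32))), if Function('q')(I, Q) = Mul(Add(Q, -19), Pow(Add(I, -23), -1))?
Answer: Rational(-4769, 6) ≈ -794.83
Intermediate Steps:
Function('U')(V) = Mul(-3, V)
Function('q')(I, Q) = Mul(Pow(Add(-23, I), -1), Add(-19, Q)) (Function('q')(I, Q) = Mul(Add(-19, Q), Pow(Add(-23, I), -1)) = Mul(Pow(Add(-23, I), -1), Add(-19, Q)))
Add(Add(Function('U')(30), Function('N')(22)), Add(-648, Function('q')(41, -32))) = Add(Add(Mul(-3, 30), -54), Add(-648, Mul(Pow(Add(-23, 41), -1), Add(-19, -32)))) = Add(Add(-90, -54), Add(-648, Mul(Pow(18, -1), -51))) = Add(-144, Add(-648, Mul(Rational(1, 18), -51))) = Add(-144, Add(-648, Rational(-17, 6))) = Add(-144, Rational(-3905, 6)) = Rational(-4769, 6)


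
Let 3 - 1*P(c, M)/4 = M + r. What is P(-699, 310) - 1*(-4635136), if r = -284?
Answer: 4635044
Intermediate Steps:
P(c, M) = 1148 - 4*M (P(c, M) = 12 - 4*(M - 284) = 12 - 4*(-284 + M) = 12 + (1136 - 4*M) = 1148 - 4*M)
P(-699, 310) - 1*(-4635136) = (1148 - 4*310) - 1*(-4635136) = (1148 - 1240) + 4635136 = -92 + 4635136 = 4635044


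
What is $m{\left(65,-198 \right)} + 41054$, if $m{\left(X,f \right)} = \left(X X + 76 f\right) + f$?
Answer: $30033$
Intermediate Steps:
$m{\left(X,f \right)} = X^{2} + 77 f$ ($m{\left(X,f \right)} = \left(X^{2} + 76 f\right) + f = X^{2} + 77 f$)
$m{\left(65,-198 \right)} + 41054 = \left(65^{2} + 77 \left(-198\right)\right) + 41054 = \left(4225 - 15246\right) + 41054 = -11021 + 41054 = 30033$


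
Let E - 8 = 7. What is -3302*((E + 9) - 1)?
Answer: -75946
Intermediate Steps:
E = 15 (E = 8 + 7 = 15)
-3302*((E + 9) - 1) = -3302*((15 + 9) - 1) = -3302*(24 - 1) = -3302*23 = -75946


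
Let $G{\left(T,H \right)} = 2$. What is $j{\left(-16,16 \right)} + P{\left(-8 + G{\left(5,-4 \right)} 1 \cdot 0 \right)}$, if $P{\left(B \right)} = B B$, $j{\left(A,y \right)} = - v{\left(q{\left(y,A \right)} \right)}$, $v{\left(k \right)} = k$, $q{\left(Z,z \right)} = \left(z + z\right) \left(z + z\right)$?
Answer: $-960$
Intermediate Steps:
$q{\left(Z,z \right)} = 4 z^{2}$ ($q{\left(Z,z \right)} = 2 z 2 z = 4 z^{2}$)
$j{\left(A,y \right)} = - 4 A^{2}$
$P{\left(B \right)} = B^{2}$
$j{\left(-16,16 \right)} + P{\left(-8 + G{\left(5,-4 \right)} 1 \cdot 0 \right)} = - 4 \left(-16\right)^{2} + \left(-8 + 2 \cdot 1 \cdot 0\right)^{2} = \left(-4\right) 256 + \left(-8 + 2 \cdot 0\right)^{2} = -1024 + \left(-8 + 0\right)^{2} = -1024 + \left(-8\right)^{2} = -1024 + 64 = -960$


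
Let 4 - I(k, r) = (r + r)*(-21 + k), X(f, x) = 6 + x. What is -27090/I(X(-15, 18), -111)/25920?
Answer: -301/192960 ≈ -0.0015599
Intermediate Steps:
I(k, r) = 4 - 2*r*(-21 + k) (I(k, r) = 4 - (r + r)*(-21 + k) = 4 - 2*r*(-21 + k))
-27090/I(X(-15, 18), -111)/25920 = -27090/(4 + 42*(-111) - 2*(6 + 18)*(-111))/25920 = -27090/(4 - 4662 - 2*24*(-111))*(1/25920) = -27090/(4 - 4662 + 5328)*(1/25920) = -27090/670*(1/25920) = -27090*1/670*(1/25920) = -2709/67*1/25920 = -301/192960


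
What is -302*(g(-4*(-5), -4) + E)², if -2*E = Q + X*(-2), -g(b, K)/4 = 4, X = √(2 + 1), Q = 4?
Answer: -98754 + 10872*√3 ≈ -79923.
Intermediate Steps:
X = √3 ≈ 1.7320
g(b, K) = -16 (g(b, K) = -4*4 = -16)
E = -2 + √3 (E = -(4 + √3*(-2))/2 = -(4 - 2*√3)/2 = -2 + √3 ≈ -0.26795)
-302*(g(-4*(-5), -4) + E)² = -302*(-16 + (-2 + √3))² = -302*(-18 + √3)²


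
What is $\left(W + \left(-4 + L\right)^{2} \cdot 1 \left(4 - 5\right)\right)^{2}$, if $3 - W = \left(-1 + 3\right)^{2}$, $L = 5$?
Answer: $4$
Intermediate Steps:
$W = -1$ ($W = 3 - \left(-1 + 3\right)^{2} = 3 - 2^{2} = 3 - 4 = -1$)
$\left(W + \left(-4 + L\right)^{2} \cdot 1 \left(4 - 5\right)\right)^{2} = \left(-1 + \left(-4 + 5\right)^{2} \cdot 1 \left(4 - 5\right)\right)^{2} = \left(-1 + 1^{2} \cdot 1 \left(-1\right)\right)^{2} = \left(-1 + 1 \left(-1\right)\right)^{2} = \left(-1 - 1\right)^{2} = \left(-2\right)^{2} = 4$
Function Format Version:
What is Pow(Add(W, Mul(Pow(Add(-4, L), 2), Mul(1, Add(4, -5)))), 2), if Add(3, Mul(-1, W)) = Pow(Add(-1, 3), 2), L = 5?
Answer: 4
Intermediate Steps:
W = -1 (W = Add(3, Mul(-1, Pow(Add(-1, 3), 2))) = Add(3, Mul(-1, Pow(2, 2))) = Add(3, Mul(-1, 4)) = Add(3, -4) = -1)
Pow(Add(W, Mul(Pow(Add(-4, L), 2), Mul(1, Add(4, -5)))), 2) = Pow(Add(-1, Mul(Pow(Add(-4, 5), 2), Mul(1, Add(4, -5)))), 2) = Pow(Add(-1, Mul(Pow(1, 2), Mul(1, -1))), 2) = Pow(Add(-1, Mul(1, -1)), 2) = Pow(Add(-1, -1), 2) = Pow(-2, 2) = 4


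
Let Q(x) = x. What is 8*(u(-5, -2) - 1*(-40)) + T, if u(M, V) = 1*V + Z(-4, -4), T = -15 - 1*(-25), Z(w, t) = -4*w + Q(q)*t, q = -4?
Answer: 570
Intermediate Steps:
Z(w, t) = -4*t - 4*w (Z(w, t) = -4*w - 4*t = -4*t - 4*w)
T = 10 (T = -15 + 25 = 10)
u(M, V) = 32 + V (u(M, V) = 1*V + (-4*(-4) - 4*(-4)) = V + (16 + 16) = V + 32 = 32 + V)
8*(u(-5, -2) - 1*(-40)) + T = 8*((32 - 2) - 1*(-40)) + 10 = 8*(30 + 40) + 10 = 8*70 + 10 = 560 + 10 = 570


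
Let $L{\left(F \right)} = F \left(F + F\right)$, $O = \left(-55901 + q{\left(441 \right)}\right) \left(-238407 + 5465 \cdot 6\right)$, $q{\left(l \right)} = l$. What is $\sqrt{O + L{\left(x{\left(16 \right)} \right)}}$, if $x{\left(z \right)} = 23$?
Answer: $\sqrt{11403519878} \approx 1.0679 \cdot 10^{5}$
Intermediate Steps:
$O = 11403518820$ ($O = \left(-55901 + 441\right) \left(-238407 + 5465 \cdot 6\right) = - 55460 \left(-238407 + 32790\right) = \left(-55460\right) \left(-205617\right) = 11403518820$)
$L{\left(F \right)} = 2 F^{2}$ ($L{\left(F \right)} = F 2 F = 2 F^{2}$)
$\sqrt{O + L{\left(x{\left(16 \right)} \right)}} = \sqrt{11403518820 + 2 \cdot 23^{2}} = \sqrt{11403518820 + 2 \cdot 529} = \sqrt{11403518820 + 1058} = \sqrt{11403519878}$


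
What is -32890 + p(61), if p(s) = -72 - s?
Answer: -33023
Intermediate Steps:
-32890 + p(61) = -32890 + (-72 - 1*61) = -32890 + (-72 - 61) = -32890 - 133 = -33023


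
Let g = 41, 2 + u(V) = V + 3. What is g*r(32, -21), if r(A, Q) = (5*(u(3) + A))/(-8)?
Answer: -1845/2 ≈ -922.50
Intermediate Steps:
u(V) = 1 + V (u(V) = -2 + (V + 3) = -2 + (3 + V) = 1 + V)
r(A, Q) = -5/2 - 5*A/8 (r(A, Q) = (5*((1 + 3) + A))/(-8) = (5*(4 + A))*(-⅛) = (20 + 5*A)*(-⅛) = -5/2 - 5*A/8)
g*r(32, -21) = 41*(-5/2 - 5/8*32) = 41*(-5/2 - 20) = 41*(-45/2) = -1845/2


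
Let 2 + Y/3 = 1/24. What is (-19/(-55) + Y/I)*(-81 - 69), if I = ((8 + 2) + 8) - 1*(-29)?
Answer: -1455/44 ≈ -33.068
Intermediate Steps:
I = 47 (I = (10 + 8) + 29 = 18 + 29 = 47)
Y = -47/8 (Y = -6 + 3/24 = -6 + 3*(1/24) = -6 + ⅛ = -47/8 ≈ -5.8750)
(-19/(-55) + Y/I)*(-81 - 69) = (-19/(-55) - 47/8/47)*(-81 - 69) = (-19*(-1/55) - 47/8*1/47)*(-150) = (19/55 - ⅛)*(-150) = (97/440)*(-150) = -1455/44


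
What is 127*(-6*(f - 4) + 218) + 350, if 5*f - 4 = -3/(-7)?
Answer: 1064318/35 ≈ 30409.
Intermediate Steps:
f = 31/35 (f = 4/5 + (-3/(-7))/5 = 4/5 + (-3*(-1/7))/5 = 4/5 + (1/5)*(3/7) = 4/5 + 3/35 = 31/35 ≈ 0.88571)
127*(-6*(f - 4) + 218) + 350 = 127*(-6*(31/35 - 4) + 218) + 350 = 127*(-6*(-109/35) + 218) + 350 = 127*(654/35 + 218) + 350 = 127*(8284/35) + 350 = 1052068/35 + 350 = 1064318/35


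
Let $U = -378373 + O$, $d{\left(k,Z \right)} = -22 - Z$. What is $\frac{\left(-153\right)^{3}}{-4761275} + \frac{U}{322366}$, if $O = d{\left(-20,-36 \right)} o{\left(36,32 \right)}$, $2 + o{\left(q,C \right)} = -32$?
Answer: $- \frac{2246455437}{5310979850} \approx -0.42298$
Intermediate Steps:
$o{\left(q,C \right)} = -34$ ($o{\left(q,C \right)} = -2 - 32 = -34$)
$O = -476$ ($O = \left(-22 - -36\right) \left(-34\right) = \left(-22 + 36\right) \left(-34\right) = 14 \left(-34\right) = -476$)
$U = -378849$ ($U = -378373 - 476 = -378849$)
$\frac{\left(-153\right)^{3}}{-4761275} + \frac{U}{322366} = \frac{\left(-153\right)^{3}}{-4761275} - \frac{378849}{322366} = \left(-3581577\right) \left(- \frac{1}{4761275}\right) - \frac{378849}{322366} = \frac{12393}{16475} - \frac{378849}{322366} = - \frac{2246455437}{5310979850}$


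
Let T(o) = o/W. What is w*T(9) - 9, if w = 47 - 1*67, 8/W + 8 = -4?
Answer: 261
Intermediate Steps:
W = -2/3 (W = 8/(-8 - 4) = 8/(-12) = 8*(-1/12) = -2/3 ≈ -0.66667)
w = -20 (w = 47 - 67 = -20)
T(o) = -3*o/2 (T(o) = o/(-2/3) = o*(-3/2) = -3*o/2)
w*T(9) - 9 = -(-30)*9 - 9 = -20*(-27/2) - 9 = 270 - 9 = 261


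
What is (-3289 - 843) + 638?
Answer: -3494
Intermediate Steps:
(-3289 - 843) + 638 = -4132 + 638 = -3494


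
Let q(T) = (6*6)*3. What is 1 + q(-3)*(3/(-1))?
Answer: -323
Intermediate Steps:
q(T) = 108 (q(T) = 36*3 = 108)
1 + q(-3)*(3/(-1)) = 1 + 108*(3/(-1)) = 1 + 108*(3*(-1)) = 1 + 108*(-3) = 1 - 324 = -323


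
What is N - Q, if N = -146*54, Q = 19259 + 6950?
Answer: -34093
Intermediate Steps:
Q = 26209
N = -7884
N - Q = -7884 - 1*26209 = -7884 - 26209 = -34093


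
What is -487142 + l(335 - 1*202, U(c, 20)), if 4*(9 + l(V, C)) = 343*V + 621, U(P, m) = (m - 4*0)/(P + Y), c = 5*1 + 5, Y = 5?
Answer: -475591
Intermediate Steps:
c = 10 (c = 5 + 5 = 10)
U(P, m) = m/(5 + P) (U(P, m) = (m - 4*0)/(P + 5) = (m + 0)/(5 + P) = m/(5 + P))
l(V, C) = 585/4 + 343*V/4 (l(V, C) = -9 + (343*V + 621)/4 = -9 + (621 + 343*V)/4 = -9 + (621/4 + 343*V/4) = 585/4 + 343*V/4)
-487142 + l(335 - 1*202, U(c, 20)) = -487142 + (585/4 + 343*(335 - 1*202)/4) = -487142 + (585/4 + 343*(335 - 202)/4) = -487142 + (585/4 + (343/4)*133) = -487142 + (585/4 + 45619/4) = -487142 + 11551 = -475591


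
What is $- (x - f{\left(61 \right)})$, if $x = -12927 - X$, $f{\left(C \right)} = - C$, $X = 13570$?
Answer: $26436$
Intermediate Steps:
$x = -26497$ ($x = -12927 - 13570 = -26497$)
$- (x - f{\left(61 \right)}) = - (-26497 - \left(-1\right) 61) = - (-26497 - -61) = - (-26497 + 61) = \left(-1\right) \left(-26436\right) = 26436$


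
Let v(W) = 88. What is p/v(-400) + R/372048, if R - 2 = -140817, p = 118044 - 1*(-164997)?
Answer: 1196505071/372048 ≈ 3216.0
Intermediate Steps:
p = 283041 (p = 118044 + 164997 = 283041)
R = -140815 (R = 2 - 140817 = -140815)
p/v(-400) + R/372048 = 283041/88 - 140815/372048 = 283041*(1/88) - 140815*1/372048 = 25731/8 - 140815/372048 = 1196505071/372048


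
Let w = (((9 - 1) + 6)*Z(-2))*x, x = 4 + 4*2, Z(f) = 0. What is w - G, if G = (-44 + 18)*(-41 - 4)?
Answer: -1170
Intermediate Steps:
x = 12 (x = 4 + 8 = 12)
G = 1170 (G = -26*(-45) = 1170)
w = 0 (w = (((9 - 1) + 6)*0)*12 = ((8 + 6)*0)*12 = (14*0)*12 = 0*12 = 0)
w - G = 0 - 1*1170 = 0 - 1170 = -1170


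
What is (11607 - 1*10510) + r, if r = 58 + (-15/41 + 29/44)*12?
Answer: 522492/451 ≈ 1158.5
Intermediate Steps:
r = 27745/451 (r = 58 + (-15*1/41 + 29*(1/44))*12 = 58 + (-15/41 + 29/44)*12 = 58 + (529/1804)*12 = 58 + 1587/451 = 27745/451 ≈ 61.519)
(11607 - 1*10510) + r = (11607 - 1*10510) + 27745/451 = (11607 - 10510) + 27745/451 = 1097 + 27745/451 = 522492/451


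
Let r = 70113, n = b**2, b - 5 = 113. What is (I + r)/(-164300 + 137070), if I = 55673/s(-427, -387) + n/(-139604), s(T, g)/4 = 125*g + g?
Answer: -477282528192563/185364691853040 ≈ -2.5748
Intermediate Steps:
s(T, g) = 504*g (s(T, g) = 4*(125*g + g) = 4*(126*g) = 504*g)
b = 118 (b = 5 + 113 = 118)
n = 13924 (n = 118**2 = 13924)
I = -2622005461/6807370248 (I = 55673/((504*(-387))) + 13924/(-139604) = 55673/(-195048) + 13924*(-1/139604) = 55673*(-1/195048) - 3481/34901 = -55673/195048 - 3481/34901 = -2622005461/6807370248 ≈ -0.38517)
(I + r)/(-164300 + 137070) = (-2622005461/6807370248 + 70113)/(-164300 + 137070) = (477282528192563/6807370248)/(-27230) = (477282528192563/6807370248)*(-1/27230) = -477282528192563/185364691853040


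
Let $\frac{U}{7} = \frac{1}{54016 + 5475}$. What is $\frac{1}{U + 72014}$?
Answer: $\frac{59491}{4284184881} \approx 1.3886 \cdot 10^{-5}$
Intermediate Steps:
$U = \frac{7}{59491}$ ($U = \frac{7}{54016 + 5475} = \frac{7}{59491} \approx 0.00011766$)
$\frac{1}{U + 72014} = \frac{1}{\frac{7}{59491} + 72014} = \frac{1}{\frac{4284184881}{59491}} = \frac{59491}{4284184881}$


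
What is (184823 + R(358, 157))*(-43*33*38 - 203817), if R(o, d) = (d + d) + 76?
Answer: -47736613407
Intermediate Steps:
R(o, d) = 76 + 2*d (R(o, d) = 2*d + 76 = 76 + 2*d)
(184823 + R(358, 157))*(-43*33*38 - 203817) = (184823 + (76 + 2*157))*(-43*33*38 - 203817) = (184823 + (76 + 314))*(-1419*38 - 203817) = (184823 + 390)*(-53922 - 203817) = 185213*(-257739) = -47736613407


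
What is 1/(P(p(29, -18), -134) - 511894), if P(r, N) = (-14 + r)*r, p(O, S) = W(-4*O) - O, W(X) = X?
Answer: -1/488839 ≈ -2.0457e-6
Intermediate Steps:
p(O, S) = -5*O (p(O, S) = -4*O - O = -5*O)
P(r, N) = r*(-14 + r)
1/(P(p(29, -18), -134) - 511894) = 1/((-5*29)*(-14 - 5*29) - 511894) = 1/(-145*(-14 - 145) - 511894) = 1/(-145*(-159) - 511894) = 1/(23055 - 511894) = 1/(-488839) = -1/488839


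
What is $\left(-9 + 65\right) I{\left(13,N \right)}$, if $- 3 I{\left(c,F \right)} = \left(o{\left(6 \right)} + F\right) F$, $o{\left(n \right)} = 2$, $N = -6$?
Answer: $-448$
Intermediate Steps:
$I{\left(c,F \right)} = - \frac{F \left(2 + F\right)}{3}$ ($I{\left(c,F \right)} = - \frac{\left(2 + F\right) F}{3} = - \frac{F \left(2 + F\right)}{3}$)
$\left(-9 + 65\right) I{\left(13,N \right)} = \left(-9 + 65\right) \left(\left(- \frac{1}{3}\right) \left(-6\right) \left(2 - 6\right)\right) = 56 \left(\left(- \frac{1}{3}\right) \left(-6\right) \left(-4\right)\right) = 56 \left(-8\right) = -448$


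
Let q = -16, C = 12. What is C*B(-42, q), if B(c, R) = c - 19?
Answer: -732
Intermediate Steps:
B(c, R) = -19 + c
C*B(-42, q) = 12*(-19 - 42) = 12*(-61) = -732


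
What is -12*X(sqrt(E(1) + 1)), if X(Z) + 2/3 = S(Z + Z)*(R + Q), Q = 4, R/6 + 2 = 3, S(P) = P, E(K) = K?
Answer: 8 - 240*sqrt(2) ≈ -331.41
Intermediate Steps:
R = 6 (R = -12 + 6*3 = -12 + 18 = 6)
X(Z) = -2/3 + 20*Z (X(Z) = -2/3 + (Z + Z)*(6 + 4) = -2/3 + (2*Z)*10 = -2/3 + 20*Z)
-12*X(sqrt(E(1) + 1)) = -12*(-2/3 + 20*sqrt(1 + 1)) = -12*(-2/3 + 20*sqrt(2)) = 8 - 240*sqrt(2)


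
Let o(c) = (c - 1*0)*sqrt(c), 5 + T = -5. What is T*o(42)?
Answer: -420*sqrt(42) ≈ -2721.9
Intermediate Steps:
T = -10 (T = -5 - 5 = -10)
o(c) = c**(3/2) (o(c) = (c + 0)*sqrt(c) = c*sqrt(c) = c**(3/2))
T*o(42) = -420*sqrt(42)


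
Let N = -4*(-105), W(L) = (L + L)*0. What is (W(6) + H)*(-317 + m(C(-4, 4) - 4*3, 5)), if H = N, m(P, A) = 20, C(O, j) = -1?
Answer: -124740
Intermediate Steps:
W(L) = 0 (W(L) = (2*L)*0 = 0)
N = 420
H = 420
(W(6) + H)*(-317 + m(C(-4, 4) - 4*3, 5)) = (0 + 420)*(-317 + 20) = 420*(-297) = -124740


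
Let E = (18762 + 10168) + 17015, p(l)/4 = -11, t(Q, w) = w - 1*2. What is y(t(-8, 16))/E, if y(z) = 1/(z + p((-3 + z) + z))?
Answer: -1/1378350 ≈ -7.2550e-7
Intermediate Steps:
t(Q, w) = -2 + w (t(Q, w) = w - 2 = -2 + w)
p(l) = -44 (p(l) = 4*(-11) = -44)
y(z) = 1/(-44 + z) (y(z) = 1/(z - 44) = 1/(-44 + z))
E = 45945 (E = 28930 + 17015 = 45945)
y(t(-8, 16))/E = 1/((-44 + (-2 + 16))*45945) = (1/45945)/(-44 + 14) = (1/45945)/(-30) = -1/30*1/45945 = -1/1378350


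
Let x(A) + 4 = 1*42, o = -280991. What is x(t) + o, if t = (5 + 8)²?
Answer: -280953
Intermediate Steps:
t = 169 (t = 13² = 169)
x(A) = 38 (x(A) = -4 + 1*42 = -4 + 42 = 38)
x(t) + o = 38 - 280991 = -280953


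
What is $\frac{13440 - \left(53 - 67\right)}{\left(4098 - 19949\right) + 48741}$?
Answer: $\frac{6727}{16445} \approx 0.40906$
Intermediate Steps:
$\frac{13440 - \left(53 - 67\right)}{\left(4098 - 19949\right) + 48741} = \frac{13440 - -14}{\left(4098 - 19949\right) + 48741} = \frac{13440 + 14}{-15851 + 48741} = \frac{13454}{32890} = 13454 \cdot \frac{1}{32890} = \frac{6727}{16445}$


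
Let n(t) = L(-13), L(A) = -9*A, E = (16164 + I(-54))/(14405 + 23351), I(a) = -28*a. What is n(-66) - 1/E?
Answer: 507584/4419 ≈ 114.86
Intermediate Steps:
E = 4419/9439 (E = (16164 - 28*(-54))/(14405 + 23351) = (16164 + 1512)/37756 = 17676*(1/37756) = 4419/9439 ≈ 0.46816)
n(t) = 117 (n(t) = -9*(-13) = 117)
n(-66) - 1/E = 117 - 1/4419/9439 = 117 - 1*9439/4419 = 117 - 9439/4419 = 507584/4419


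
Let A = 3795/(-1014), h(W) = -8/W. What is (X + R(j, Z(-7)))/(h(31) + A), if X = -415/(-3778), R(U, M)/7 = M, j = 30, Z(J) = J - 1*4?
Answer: 1521882349/79184991 ≈ 19.219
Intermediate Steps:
Z(J) = -4 + J (Z(J) = J - 4 = -4 + J)
R(U, M) = 7*M
A = -1265/338 (A = 3795*(-1/1014) = -1265/338 ≈ -3.7426)
X = 415/3778 (X = -415*(-1/3778) = 415/3778 ≈ 0.10985)
(X + R(j, Z(-7)))/(h(31) + A) = (415/3778 + 7*(-4 - 7))/(-8/31 - 1265/338) = (415/3778 + 7*(-11))/(-8*1/31 - 1265/338) = (415/3778 - 77)/(-8/31 - 1265/338) = -290491/(3778*(-41919/10478)) = -290491/3778*(-10478/41919) = 1521882349/79184991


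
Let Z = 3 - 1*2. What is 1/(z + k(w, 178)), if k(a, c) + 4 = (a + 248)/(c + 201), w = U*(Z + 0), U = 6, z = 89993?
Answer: 379/34106085 ≈ 1.1112e-5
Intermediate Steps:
Z = 1 (Z = 3 - 2 = 1)
w = 6 (w = 6*(1 + 0) = 6*1 = 6)
k(a, c) = -4 + (248 + a)/(201 + c) (k(a, c) = -4 + (a + 248)/(c + 201) = -4 + (248 + a)/(201 + c))
1/(z + k(w, 178)) = 1/(89993 + (-556 + 6 - 4*178)/(201 + 178)) = 1/(89993 + (-556 + 6 - 712)/379) = 1/(89993 + (1/379)*(-1262)) = 1/(89993 - 1262/379) = 1/(34106085/379) = 379/34106085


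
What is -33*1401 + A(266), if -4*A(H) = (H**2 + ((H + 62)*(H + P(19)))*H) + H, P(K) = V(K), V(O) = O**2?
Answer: -27480225/2 ≈ -1.3740e+7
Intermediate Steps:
P(K) = K**2
A(H) = -H/4 - H**2/4 - H*(62 + H)*(361 + H)/4 (A(H) = -((H**2 + ((H + 62)*(H + 19**2))*H) + H)/4 = -((H**2 + ((62 + H)*(H + 361))*H) + H)/4 = -((H**2 + ((62 + H)*(361 + H))*H) + H)/4 = -((H**2 + H*(62 + H)*(361 + H)) + H)/4 = -(H + H**2 + H*(62 + H)*(361 + H))/4 = -H/4 - H**2/4 - H*(62 + H)*(361 + H)/4)
-33*1401 + A(266) = -33*1401 - 1/4*266*(22383 + 266**2 + 424*266) = -46233 - 1/4*266*(22383 + 70756 + 112784) = -46233 - 1/4*266*205923 = -46233 - 27387759/2 = -27480225/2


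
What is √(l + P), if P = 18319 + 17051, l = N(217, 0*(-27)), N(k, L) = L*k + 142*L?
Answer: 3*√3930 ≈ 188.07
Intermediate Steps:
N(k, L) = 142*L + L*k
l = 0 (l = (0*(-27))*(142 + 217) = 0*359 = 0)
P = 35370
√(l + P) = √(0 + 35370) = √35370 = 3*√3930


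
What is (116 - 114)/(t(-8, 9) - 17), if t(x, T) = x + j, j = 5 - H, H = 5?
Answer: -2/25 ≈ -0.080000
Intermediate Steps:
j = 0 (j = 5 - 1*5 = 5 - 5 = 0)
t(x, T) = x (t(x, T) = x + 0 = x)
(116 - 114)/(t(-8, 9) - 17) = (116 - 114)/(-8 - 17) = 2/(-25) = -1/25*2 = -2/25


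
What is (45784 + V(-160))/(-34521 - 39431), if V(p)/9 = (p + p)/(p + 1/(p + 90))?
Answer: -64128523/103542044 ≈ -0.61935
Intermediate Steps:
V(p) = 18*p/(p + 1/(90 + p)) (V(p) = 9*((p + p)/(p + 1/(p + 90))) = 9*((2*p)/(p + 1/(90 + p))) = 9*(2*p/(p + 1/(90 + p))) = 18*p/(p + 1/(90 + p)))
(45784 + V(-160))/(-34521 - 39431) = (45784 + 18*(-160)*(90 - 160)/(1 + (-160)² + 90*(-160)))/(-34521 - 39431) = (45784 + 18*(-160)*(-70)/(1 + 25600 - 14400))/(-73952) = (45784 + 18*(-160)*(-70)/11201)*(-1/73952) = (45784 + 18*(-160)*(1/11201)*(-70))*(-1/73952) = (45784 + 201600/11201)*(-1/73952) = (513028184/11201)*(-1/73952) = -64128523/103542044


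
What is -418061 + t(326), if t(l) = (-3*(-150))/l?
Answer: -68143718/163 ≈ -4.1806e+5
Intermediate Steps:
t(l) = 450/l
-418061 + t(326) = -418061 + 450/326 = -418061 + 450*(1/326) = -418061 + 225/163 = -68143718/163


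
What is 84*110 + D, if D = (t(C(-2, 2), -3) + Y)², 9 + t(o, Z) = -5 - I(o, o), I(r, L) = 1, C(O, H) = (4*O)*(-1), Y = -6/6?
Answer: 9496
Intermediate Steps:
Y = -1 (Y = -6*⅙ = -1)
C(O, H) = -4*O
t(o, Z) = -15 (t(o, Z) = -9 + (-5 - 1*1) = -9 + (-5 - 1) = -9 - 6 = -15)
D = 256 (D = (-15 - 1)² = (-16)² = 256)
84*110 + D = 84*110 + 256 = 9240 + 256 = 9496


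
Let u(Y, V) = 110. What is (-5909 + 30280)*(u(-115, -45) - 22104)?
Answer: -536015774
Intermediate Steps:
(-5909 + 30280)*(u(-115, -45) - 22104) = (-5909 + 30280)*(110 - 22104) = 24371*(-21994) = -536015774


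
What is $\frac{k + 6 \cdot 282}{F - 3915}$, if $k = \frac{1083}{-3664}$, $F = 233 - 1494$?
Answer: $- \frac{6198405}{18964864} \approx -0.32684$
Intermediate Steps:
$F = -1261$
$k = - \frac{1083}{3664}$ ($k = 1083 \left(- \frac{1}{3664}\right) = - \frac{1083}{3664} \approx -0.29558$)
$\frac{k + 6 \cdot 282}{F - 3915} = \frac{- \frac{1083}{3664} + 6 \cdot 282}{-1261 - 3915} = \frac{- \frac{1083}{3664} + 1692}{-5176} = \frac{6198405}{3664} \left(- \frac{1}{5176}\right) = - \frac{6198405}{18964864}$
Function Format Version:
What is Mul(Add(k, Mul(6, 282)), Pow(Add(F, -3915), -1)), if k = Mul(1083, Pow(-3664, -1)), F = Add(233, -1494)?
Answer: Rational(-6198405, 18964864) ≈ -0.32684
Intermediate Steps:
F = -1261
k = Rational(-1083, 3664) (k = Mul(1083, Rational(-1, 3664)) = Rational(-1083, 3664) ≈ -0.29558)
Mul(Add(k, Mul(6, 282)), Pow(Add(F, -3915), -1)) = Mul(Add(Rational(-1083, 3664), Mul(6, 282)), Pow(Add(-1261, -3915), -1)) = Mul(Add(Rational(-1083, 3664), 1692), Pow(-5176, -1)) = Mul(Rational(6198405, 3664), Rational(-1, 5176)) = Rational(-6198405, 18964864)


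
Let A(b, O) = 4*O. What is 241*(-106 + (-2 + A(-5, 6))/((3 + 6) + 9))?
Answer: -227263/9 ≈ -25251.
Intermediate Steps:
241*(-106 + (-2 + A(-5, 6))/((3 + 6) + 9)) = 241*(-106 + (-2 + 4*6)/((3 + 6) + 9)) = 241*(-106 + (-2 + 24)/(9 + 9)) = 241*(-106 + 22/18) = 241*(-106 + (1/18)*22) = 241*(-106 + 11/9) = 241*(-943/9) = -227263/9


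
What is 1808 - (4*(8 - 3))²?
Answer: 1408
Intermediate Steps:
1808 - (4*(8 - 3))² = 1808 - (4*5)² = 1808 - 1*20² = 1808 - 1*400 = 1808 - 400 = 1408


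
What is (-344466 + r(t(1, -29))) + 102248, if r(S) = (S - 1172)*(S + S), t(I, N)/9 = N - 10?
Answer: 826928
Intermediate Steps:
t(I, N) = -90 + 9*N (t(I, N) = 9*(N - 10) = 9*(-10 + N) = -90 + 9*N)
r(S) = 2*S*(-1172 + S) (r(S) = (-1172 + S)*(2*S) = 2*S*(-1172 + S))
(-344466 + r(t(1, -29))) + 102248 = (-344466 + 2*(-90 + 9*(-29))*(-1172 + (-90 + 9*(-29)))) + 102248 = (-344466 + 2*(-90 - 261)*(-1172 + (-90 - 261))) + 102248 = (-344466 + 2*(-351)*(-1172 - 351)) + 102248 = (-344466 + 2*(-351)*(-1523)) + 102248 = (-344466 + 1069146) + 102248 = 724680 + 102248 = 826928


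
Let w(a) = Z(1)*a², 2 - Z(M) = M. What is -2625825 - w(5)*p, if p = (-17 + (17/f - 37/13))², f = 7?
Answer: -21807262450/8281 ≈ -2.6334e+6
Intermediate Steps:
Z(M) = 2 - M
w(a) = a² (w(a) = (2 - 1*1)*a² = (2 - 1)*a² = 1*a² = a²)
p = 2512225/8281 (p = (-17 + (17/7 - 37/13))² = (-17 - 38/91)² = (-1585/91)² = 2512225/8281 ≈ 303.37)
-2625825 - w(5)*p = -2625825 - 5²*2512225/8281 = -2625825 - 25*2512225/8281 = -2625825 - 1*62805625/8281 = -2625825 - 62805625/8281 = -21807262450/8281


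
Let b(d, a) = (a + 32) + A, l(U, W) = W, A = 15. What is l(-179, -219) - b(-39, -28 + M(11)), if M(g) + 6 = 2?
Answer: -234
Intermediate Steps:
M(g) = -4 (M(g) = -6 + 2 = -4)
b(d, a) = 47 + a (b(d, a) = (a + 32) + 15 = (32 + a) + 15 = 47 + a)
l(-179, -219) - b(-39, -28 + M(11)) = -219 - (47 + (-28 - 4)) = -219 - (47 - 32) = -219 - 1*15 = -219 - 15 = -234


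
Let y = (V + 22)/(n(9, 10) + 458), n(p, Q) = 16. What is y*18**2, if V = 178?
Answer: 10800/79 ≈ 136.71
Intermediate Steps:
y = 100/237 (y = (178 + 22)/(16 + 458) = 200/474 = 200*(1/474) = 100/237 ≈ 0.42194)
y*18**2 = (100/237)*18**2 = (100/237)*324 = 10800/79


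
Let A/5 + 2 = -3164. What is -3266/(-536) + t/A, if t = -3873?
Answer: 13444177/2121220 ≈ 6.3379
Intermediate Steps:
A = -15830 (A = -10 + 5*(-3164) = -10 - 15820 = -15830)
-3266/(-536) + t/A = -3266/(-536) - 3873/(-15830) = -3266*(-1/536) - 3873*(-1/15830) = 1633/268 + 3873/15830 = 13444177/2121220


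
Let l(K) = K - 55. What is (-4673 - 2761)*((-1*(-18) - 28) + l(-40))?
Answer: 780570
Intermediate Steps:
l(K) = -55 + K
(-4673 - 2761)*((-1*(-18) - 28) + l(-40)) = (-4673 - 2761)*((-1*(-18) - 28) + (-55 - 40)) = -7434*((18 - 28) - 95) = -7434*(-10 - 95) = -7434*(-105) = 780570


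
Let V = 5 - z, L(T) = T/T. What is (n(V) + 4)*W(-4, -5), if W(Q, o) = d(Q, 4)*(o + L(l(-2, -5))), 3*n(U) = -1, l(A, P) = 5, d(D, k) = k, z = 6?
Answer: -176/3 ≈ -58.667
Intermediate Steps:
L(T) = 1
V = -1 (V = 5 - 1*6 = 5 - 6 = -1)
n(U) = -⅓ (n(U) = (⅓)*(-1) = -⅓)
W(Q, o) = 4 + 4*o (W(Q, o) = 4*(o + 1) = 4*(1 + o) = 4 + 4*o)
(n(V) + 4)*W(-4, -5) = (-⅓ + 4)*(4 + 4*(-5)) = 11*(4 - 20)/3 = (11/3)*(-16) = -176/3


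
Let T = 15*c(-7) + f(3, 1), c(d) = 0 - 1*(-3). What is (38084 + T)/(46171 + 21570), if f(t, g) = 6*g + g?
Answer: 38136/67741 ≈ 0.56297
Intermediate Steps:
c(d) = 3 (c(d) = 0 + 3 = 3)
f(t, g) = 7*g
T = 52 (T = 15*3 + 7*1 = 45 + 7 = 52)
(38084 + T)/(46171 + 21570) = (38084 + 52)/(46171 + 21570) = 38136/67741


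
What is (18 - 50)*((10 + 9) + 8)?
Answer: -864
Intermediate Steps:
(18 - 50)*((10 + 9) + 8) = -32*(19 + 8) = -32*27 = -864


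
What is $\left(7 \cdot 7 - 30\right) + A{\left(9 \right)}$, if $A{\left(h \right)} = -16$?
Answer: $3$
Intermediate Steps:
$\left(7 \cdot 7 - 30\right) + A{\left(9 \right)} = \left(7 \cdot 7 - 30\right) - 16 = \left(49 - 30\right) - 16 = 19 - 16 = 3$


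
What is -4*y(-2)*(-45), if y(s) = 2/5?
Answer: 72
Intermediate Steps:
y(s) = ⅖ (y(s) = 2*(⅕) = ⅖)
-4*y(-2)*(-45) = -8*(-45)/5 = -4*(-18) = 72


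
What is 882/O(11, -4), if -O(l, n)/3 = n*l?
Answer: 147/22 ≈ 6.6818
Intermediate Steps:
O(l, n) = -3*l*n (O(l, n) = -3*n*l = -3*l*n)
882/O(11, -4) = 882/((-3*11*(-4))) = 882/132 = 882*(1/132) = 147/22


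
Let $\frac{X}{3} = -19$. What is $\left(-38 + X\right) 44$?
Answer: $-4180$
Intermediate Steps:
$X = -57$ ($X = 3 \left(-19\right) = -57$)
$\left(-38 + X\right) 44 = \left(-38 - 57\right) 44 = \left(-95\right) 44 = -4180$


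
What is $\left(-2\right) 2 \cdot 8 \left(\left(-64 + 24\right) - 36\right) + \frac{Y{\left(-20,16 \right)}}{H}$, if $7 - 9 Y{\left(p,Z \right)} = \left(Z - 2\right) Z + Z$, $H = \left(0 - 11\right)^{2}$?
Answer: $\frac{2648215}{1089} \approx 2431.8$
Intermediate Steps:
$H = 121$ ($H = \left(-11\right)^{2} = 121$)
$Y{\left(p,Z \right)} = \frac{7}{9} - \frac{Z}{9} - \frac{Z \left(-2 + Z\right)}{9}$ ($Y{\left(p,Z \right)} = \frac{7}{9} - \frac{\left(Z - 2\right) Z + Z}{9} = \frac{7}{9} - \frac{\left(-2 + Z\right) Z + Z}{9} = \frac{7}{9} - \frac{Z \left(-2 + Z\right) + Z}{9} = \frac{7}{9} - \frac{Z + Z \left(-2 + Z\right)}{9} = \frac{7}{9} - \left(\frac{Z}{9} + \frac{Z \left(-2 + Z\right)}{9}\right) = \frac{7}{9} - \frac{Z}{9} - \frac{Z \left(-2 + Z\right)}{9}$)
$\left(-2\right) 2 \cdot 8 \left(\left(-64 + 24\right) - 36\right) + \frac{Y{\left(-20,16 \right)}}{H} = \left(-2\right) 2 \cdot 8 \left(\left(-64 + 24\right) - 36\right) + \frac{\frac{7}{9} - \frac{16^{2}}{9} + \frac{1}{9} \cdot 16}{121} = \left(-4\right) 8 \left(-40 - 36\right) + \left(\frac{7}{9} - \frac{256}{9} + \frac{16}{9}\right) \frac{1}{121} = \left(-32\right) \left(-76\right) + \left(\frac{7}{9} - \frac{256}{9} + \frac{16}{9}\right) \frac{1}{121} = 2432 - \frac{233}{1089} = \frac{2648215}{1089}$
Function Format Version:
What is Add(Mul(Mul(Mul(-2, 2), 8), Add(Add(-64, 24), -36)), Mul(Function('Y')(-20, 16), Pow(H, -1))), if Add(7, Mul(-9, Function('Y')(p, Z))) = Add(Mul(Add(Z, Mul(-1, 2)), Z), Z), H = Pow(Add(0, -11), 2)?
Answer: Rational(2648215, 1089) ≈ 2431.8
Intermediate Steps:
H = 121 (H = Pow(-11, 2) = 121)
Function('Y')(p, Z) = Add(Rational(7, 9), Mul(Rational(-1, 9), Z), Mul(Rational(-1, 9), Z, Add(-2, Z))) (Function('Y')(p, Z) = Add(Rational(7, 9), Mul(Rational(-1, 9), Add(Mul(Add(Z, Mul(-1, 2)), Z), Z))) = Add(Rational(7, 9), Mul(Rational(-1, 9), Add(Mul(Add(Z, -2), Z), Z))) = Add(Rational(7, 9), Mul(Rational(-1, 9), Add(Mul(Add(-2, Z), Z), Z))) = Add(Rational(7, 9), Mul(Rational(-1, 9), Add(Mul(Z, Add(-2, Z)), Z))) = Add(Rational(7, 9), Mul(Rational(-1, 9), Add(Z, Mul(Z, Add(-2, Z))))) = Add(Rational(7, 9), Add(Mul(Rational(-1, 9), Z), Mul(Rational(-1, 9), Z, Add(-2, Z)))) = Add(Rational(7, 9), Mul(Rational(-1, 9), Z), Mul(Rational(-1, 9), Z, Add(-2, Z))))
Add(Mul(Mul(Mul(-2, 2), 8), Add(Add(-64, 24), -36)), Mul(Function('Y')(-20, 16), Pow(H, -1))) = Add(Mul(Mul(Mul(-2, 2), 8), Add(Add(-64, 24), -36)), Mul(Add(Rational(7, 9), Mul(Rational(-1, 9), Pow(16, 2)), Mul(Rational(1, 9), 16)), Pow(121, -1))) = Add(Mul(Mul(-4, 8), Add(-40, -36)), Mul(Add(Rational(7, 9), Mul(Rational(-1, 9), 256), Rational(16, 9)), Rational(1, 121))) = Add(Mul(-32, -76), Mul(Add(Rational(7, 9), Rational(-256, 9), Rational(16, 9)), Rational(1, 121))) = Add(2432, Mul(Rational(-233, 9), Rational(1, 121))) = Add(2432, Rational(-233, 1089)) = Rational(2648215, 1089)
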